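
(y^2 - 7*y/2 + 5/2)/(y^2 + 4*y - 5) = (y - 5/2)/(y + 5)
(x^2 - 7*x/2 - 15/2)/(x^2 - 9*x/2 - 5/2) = (2*x + 3)/(2*x + 1)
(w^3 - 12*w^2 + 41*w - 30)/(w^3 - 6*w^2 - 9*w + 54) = (w^2 - 6*w + 5)/(w^2 - 9)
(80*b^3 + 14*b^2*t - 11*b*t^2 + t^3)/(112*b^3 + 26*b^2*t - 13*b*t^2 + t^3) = (-5*b + t)/(-7*b + t)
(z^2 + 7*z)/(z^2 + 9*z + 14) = z/(z + 2)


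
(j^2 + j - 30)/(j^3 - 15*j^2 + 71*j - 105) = (j + 6)/(j^2 - 10*j + 21)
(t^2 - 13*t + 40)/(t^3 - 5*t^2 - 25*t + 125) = (t - 8)/(t^2 - 25)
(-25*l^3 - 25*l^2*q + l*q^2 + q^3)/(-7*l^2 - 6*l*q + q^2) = (-25*l^2 + q^2)/(-7*l + q)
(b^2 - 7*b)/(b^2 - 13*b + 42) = b/(b - 6)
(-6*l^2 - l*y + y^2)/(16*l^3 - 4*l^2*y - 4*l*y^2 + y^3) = (-3*l + y)/(8*l^2 - 6*l*y + y^2)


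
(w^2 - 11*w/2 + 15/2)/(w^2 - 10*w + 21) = (w - 5/2)/(w - 7)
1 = 1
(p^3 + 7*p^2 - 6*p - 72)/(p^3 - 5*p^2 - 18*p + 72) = (p + 6)/(p - 6)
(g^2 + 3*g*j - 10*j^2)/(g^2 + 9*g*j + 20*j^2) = (g - 2*j)/(g + 4*j)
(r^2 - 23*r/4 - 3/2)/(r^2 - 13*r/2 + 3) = (4*r + 1)/(2*(2*r - 1))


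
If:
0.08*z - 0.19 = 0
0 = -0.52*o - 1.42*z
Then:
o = -6.49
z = 2.38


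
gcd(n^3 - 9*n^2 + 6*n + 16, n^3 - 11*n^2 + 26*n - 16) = n^2 - 10*n + 16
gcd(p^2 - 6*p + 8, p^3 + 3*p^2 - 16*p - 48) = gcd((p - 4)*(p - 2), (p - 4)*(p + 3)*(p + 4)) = p - 4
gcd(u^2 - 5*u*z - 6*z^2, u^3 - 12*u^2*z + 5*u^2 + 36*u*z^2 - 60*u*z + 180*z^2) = -u + 6*z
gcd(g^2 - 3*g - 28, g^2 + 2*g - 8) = g + 4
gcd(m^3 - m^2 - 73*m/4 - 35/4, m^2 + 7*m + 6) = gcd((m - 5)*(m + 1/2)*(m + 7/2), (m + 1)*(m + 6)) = 1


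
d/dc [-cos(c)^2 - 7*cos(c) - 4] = (2*cos(c) + 7)*sin(c)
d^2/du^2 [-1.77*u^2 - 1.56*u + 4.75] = -3.54000000000000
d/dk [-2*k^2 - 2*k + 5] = -4*k - 2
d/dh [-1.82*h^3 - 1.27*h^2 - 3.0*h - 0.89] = -5.46*h^2 - 2.54*h - 3.0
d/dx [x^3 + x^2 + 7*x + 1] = 3*x^2 + 2*x + 7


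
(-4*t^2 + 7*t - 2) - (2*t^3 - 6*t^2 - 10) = -2*t^3 + 2*t^2 + 7*t + 8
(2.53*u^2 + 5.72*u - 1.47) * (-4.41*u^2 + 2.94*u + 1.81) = -11.1573*u^4 - 17.787*u^3 + 27.8788*u^2 + 6.0314*u - 2.6607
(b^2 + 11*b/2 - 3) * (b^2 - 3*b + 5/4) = b^4 + 5*b^3/2 - 73*b^2/4 + 127*b/8 - 15/4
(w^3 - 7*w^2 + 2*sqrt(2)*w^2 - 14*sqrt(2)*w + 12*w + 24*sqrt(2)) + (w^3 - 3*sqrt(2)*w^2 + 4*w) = 2*w^3 - 7*w^2 - sqrt(2)*w^2 - 14*sqrt(2)*w + 16*w + 24*sqrt(2)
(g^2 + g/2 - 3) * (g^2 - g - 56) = g^4 - g^3/2 - 119*g^2/2 - 25*g + 168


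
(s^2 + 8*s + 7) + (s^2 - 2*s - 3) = 2*s^2 + 6*s + 4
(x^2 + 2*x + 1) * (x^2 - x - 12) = x^4 + x^3 - 13*x^2 - 25*x - 12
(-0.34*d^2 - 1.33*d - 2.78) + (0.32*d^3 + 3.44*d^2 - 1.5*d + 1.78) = 0.32*d^3 + 3.1*d^2 - 2.83*d - 1.0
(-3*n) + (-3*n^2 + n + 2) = -3*n^2 - 2*n + 2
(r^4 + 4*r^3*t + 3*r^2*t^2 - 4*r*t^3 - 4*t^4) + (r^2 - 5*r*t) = r^4 + 4*r^3*t + 3*r^2*t^2 + r^2 - 4*r*t^3 - 5*r*t - 4*t^4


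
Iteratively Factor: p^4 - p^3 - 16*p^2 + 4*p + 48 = (p - 4)*(p^3 + 3*p^2 - 4*p - 12) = (p - 4)*(p + 2)*(p^2 + p - 6) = (p - 4)*(p + 2)*(p + 3)*(p - 2)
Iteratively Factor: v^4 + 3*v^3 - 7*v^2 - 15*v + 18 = (v + 3)*(v^3 - 7*v + 6) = (v - 2)*(v + 3)*(v^2 + 2*v - 3) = (v - 2)*(v - 1)*(v + 3)*(v + 3)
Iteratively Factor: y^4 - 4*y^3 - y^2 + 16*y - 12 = (y - 2)*(y^3 - 2*y^2 - 5*y + 6) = (y - 3)*(y - 2)*(y^2 + y - 2) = (y - 3)*(y - 2)*(y + 2)*(y - 1)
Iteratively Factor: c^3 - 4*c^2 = (c)*(c^2 - 4*c) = c*(c - 4)*(c)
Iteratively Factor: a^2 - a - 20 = (a - 5)*(a + 4)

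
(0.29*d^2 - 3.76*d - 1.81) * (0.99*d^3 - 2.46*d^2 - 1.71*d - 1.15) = 0.2871*d^5 - 4.4358*d^4 + 6.9618*d^3 + 10.5487*d^2 + 7.4191*d + 2.0815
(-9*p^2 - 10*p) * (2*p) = -18*p^3 - 20*p^2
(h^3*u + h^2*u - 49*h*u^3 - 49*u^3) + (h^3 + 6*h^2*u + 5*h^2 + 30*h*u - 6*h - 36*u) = h^3*u + h^3 + 7*h^2*u + 5*h^2 - 49*h*u^3 + 30*h*u - 6*h - 49*u^3 - 36*u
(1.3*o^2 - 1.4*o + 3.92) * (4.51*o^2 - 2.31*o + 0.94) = 5.863*o^4 - 9.317*o^3 + 22.1352*o^2 - 10.3712*o + 3.6848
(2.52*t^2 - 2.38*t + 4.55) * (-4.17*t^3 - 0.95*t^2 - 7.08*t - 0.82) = -10.5084*t^5 + 7.5306*t^4 - 34.5541*t^3 + 10.4615*t^2 - 30.2624*t - 3.731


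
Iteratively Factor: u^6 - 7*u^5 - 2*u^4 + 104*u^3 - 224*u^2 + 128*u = (u - 4)*(u^5 - 3*u^4 - 14*u^3 + 48*u^2 - 32*u) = (u - 4)^2*(u^4 + u^3 - 10*u^2 + 8*u) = u*(u - 4)^2*(u^3 + u^2 - 10*u + 8) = u*(u - 4)^2*(u - 1)*(u^2 + 2*u - 8) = u*(u - 4)^2*(u - 1)*(u + 4)*(u - 2)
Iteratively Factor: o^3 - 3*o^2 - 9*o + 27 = (o - 3)*(o^2 - 9) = (o - 3)*(o + 3)*(o - 3)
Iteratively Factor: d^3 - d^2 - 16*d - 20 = (d + 2)*(d^2 - 3*d - 10) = (d + 2)^2*(d - 5)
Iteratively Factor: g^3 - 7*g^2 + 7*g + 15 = (g - 5)*(g^2 - 2*g - 3) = (g - 5)*(g - 3)*(g + 1)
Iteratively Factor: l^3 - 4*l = (l)*(l^2 - 4) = l*(l - 2)*(l + 2)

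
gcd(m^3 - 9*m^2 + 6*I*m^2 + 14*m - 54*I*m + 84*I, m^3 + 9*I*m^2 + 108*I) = m + 6*I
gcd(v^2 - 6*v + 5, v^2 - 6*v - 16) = 1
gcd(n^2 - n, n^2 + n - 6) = 1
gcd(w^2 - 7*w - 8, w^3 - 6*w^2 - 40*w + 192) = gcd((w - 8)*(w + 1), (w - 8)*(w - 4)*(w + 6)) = w - 8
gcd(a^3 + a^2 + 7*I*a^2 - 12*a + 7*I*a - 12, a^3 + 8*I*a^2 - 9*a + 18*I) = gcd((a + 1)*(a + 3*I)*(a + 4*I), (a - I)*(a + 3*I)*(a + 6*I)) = a + 3*I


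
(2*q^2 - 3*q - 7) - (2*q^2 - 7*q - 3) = 4*q - 4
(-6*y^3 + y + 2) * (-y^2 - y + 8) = 6*y^5 + 6*y^4 - 49*y^3 - 3*y^2 + 6*y + 16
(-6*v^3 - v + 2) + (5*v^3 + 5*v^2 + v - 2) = -v^3 + 5*v^2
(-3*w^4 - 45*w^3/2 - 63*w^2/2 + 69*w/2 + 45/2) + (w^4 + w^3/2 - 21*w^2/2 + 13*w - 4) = -2*w^4 - 22*w^3 - 42*w^2 + 95*w/2 + 37/2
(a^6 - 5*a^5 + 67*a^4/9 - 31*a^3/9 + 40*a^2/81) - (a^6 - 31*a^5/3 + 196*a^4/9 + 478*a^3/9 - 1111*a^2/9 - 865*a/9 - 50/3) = 16*a^5/3 - 43*a^4/3 - 509*a^3/9 + 10039*a^2/81 + 865*a/9 + 50/3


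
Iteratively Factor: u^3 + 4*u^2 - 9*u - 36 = (u + 4)*(u^2 - 9) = (u + 3)*(u + 4)*(u - 3)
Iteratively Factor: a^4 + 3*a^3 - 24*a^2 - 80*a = (a + 4)*(a^3 - a^2 - 20*a) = (a + 4)^2*(a^2 - 5*a) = (a - 5)*(a + 4)^2*(a)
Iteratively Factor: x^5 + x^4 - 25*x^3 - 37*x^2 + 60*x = (x + 3)*(x^4 - 2*x^3 - 19*x^2 + 20*x) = (x + 3)*(x + 4)*(x^3 - 6*x^2 + 5*x) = (x - 1)*(x + 3)*(x + 4)*(x^2 - 5*x) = (x - 5)*(x - 1)*(x + 3)*(x + 4)*(x)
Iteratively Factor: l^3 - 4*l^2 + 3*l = (l)*(l^2 - 4*l + 3) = l*(l - 1)*(l - 3)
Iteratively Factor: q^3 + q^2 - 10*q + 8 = (q - 2)*(q^2 + 3*q - 4) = (q - 2)*(q + 4)*(q - 1)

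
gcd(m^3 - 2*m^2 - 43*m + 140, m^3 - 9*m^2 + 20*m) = m^2 - 9*m + 20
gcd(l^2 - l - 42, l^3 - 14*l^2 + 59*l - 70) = l - 7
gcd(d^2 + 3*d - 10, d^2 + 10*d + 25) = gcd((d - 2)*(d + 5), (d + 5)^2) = d + 5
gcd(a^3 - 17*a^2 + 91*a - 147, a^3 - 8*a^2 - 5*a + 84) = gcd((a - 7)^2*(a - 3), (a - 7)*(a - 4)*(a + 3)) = a - 7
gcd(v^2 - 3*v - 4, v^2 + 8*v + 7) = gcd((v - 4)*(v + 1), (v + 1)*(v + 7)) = v + 1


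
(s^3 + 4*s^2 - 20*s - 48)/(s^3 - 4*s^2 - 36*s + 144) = (s + 2)/(s - 6)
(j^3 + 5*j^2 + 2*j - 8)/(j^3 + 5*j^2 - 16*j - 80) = (j^2 + j - 2)/(j^2 + j - 20)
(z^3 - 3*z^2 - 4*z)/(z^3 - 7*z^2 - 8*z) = (z - 4)/(z - 8)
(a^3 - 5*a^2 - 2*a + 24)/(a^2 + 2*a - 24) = (a^2 - a - 6)/(a + 6)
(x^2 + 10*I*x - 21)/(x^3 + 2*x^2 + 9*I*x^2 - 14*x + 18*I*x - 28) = (x + 3*I)/(x^2 + 2*x*(1 + I) + 4*I)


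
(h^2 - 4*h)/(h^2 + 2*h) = (h - 4)/(h + 2)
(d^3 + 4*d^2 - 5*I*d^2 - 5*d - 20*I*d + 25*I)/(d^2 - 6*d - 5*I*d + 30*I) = (d^2 + 4*d - 5)/(d - 6)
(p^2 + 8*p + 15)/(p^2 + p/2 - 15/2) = 2*(p + 5)/(2*p - 5)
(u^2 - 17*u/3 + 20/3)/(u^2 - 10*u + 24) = (u - 5/3)/(u - 6)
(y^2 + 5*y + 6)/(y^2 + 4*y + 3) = (y + 2)/(y + 1)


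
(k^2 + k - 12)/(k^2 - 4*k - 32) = (k - 3)/(k - 8)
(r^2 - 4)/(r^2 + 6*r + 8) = (r - 2)/(r + 4)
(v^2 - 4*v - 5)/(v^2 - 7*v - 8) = (v - 5)/(v - 8)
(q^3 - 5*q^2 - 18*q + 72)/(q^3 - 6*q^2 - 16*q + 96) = (q - 3)/(q - 4)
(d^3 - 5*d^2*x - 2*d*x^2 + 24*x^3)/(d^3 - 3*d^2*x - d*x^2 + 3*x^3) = (-d^2 + 2*d*x + 8*x^2)/(-d^2 + x^2)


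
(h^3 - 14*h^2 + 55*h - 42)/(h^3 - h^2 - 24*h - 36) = (h^2 - 8*h + 7)/(h^2 + 5*h + 6)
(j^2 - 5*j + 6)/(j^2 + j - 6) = (j - 3)/(j + 3)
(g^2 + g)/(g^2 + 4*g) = (g + 1)/(g + 4)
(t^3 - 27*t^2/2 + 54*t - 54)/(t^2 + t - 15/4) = 2*(t^2 - 12*t + 36)/(2*t + 5)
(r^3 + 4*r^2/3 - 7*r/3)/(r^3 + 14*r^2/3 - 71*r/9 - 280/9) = 3*r*(r - 1)/(3*r^2 + 7*r - 40)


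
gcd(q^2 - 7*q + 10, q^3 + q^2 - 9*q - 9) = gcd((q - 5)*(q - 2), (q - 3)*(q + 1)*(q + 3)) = 1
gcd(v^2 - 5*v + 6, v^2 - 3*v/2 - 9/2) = v - 3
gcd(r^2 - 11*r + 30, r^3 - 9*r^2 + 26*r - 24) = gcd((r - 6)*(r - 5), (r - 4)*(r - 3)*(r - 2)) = 1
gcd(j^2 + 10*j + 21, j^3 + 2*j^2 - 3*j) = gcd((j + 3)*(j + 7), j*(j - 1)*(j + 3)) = j + 3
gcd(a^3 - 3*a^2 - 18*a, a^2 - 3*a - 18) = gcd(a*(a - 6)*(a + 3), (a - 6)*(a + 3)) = a^2 - 3*a - 18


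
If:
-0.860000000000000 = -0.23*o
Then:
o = 3.74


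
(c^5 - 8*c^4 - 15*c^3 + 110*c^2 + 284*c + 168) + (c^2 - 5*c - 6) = c^5 - 8*c^4 - 15*c^3 + 111*c^2 + 279*c + 162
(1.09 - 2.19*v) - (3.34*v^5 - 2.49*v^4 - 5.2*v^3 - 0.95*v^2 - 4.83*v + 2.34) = -3.34*v^5 + 2.49*v^4 + 5.2*v^3 + 0.95*v^2 + 2.64*v - 1.25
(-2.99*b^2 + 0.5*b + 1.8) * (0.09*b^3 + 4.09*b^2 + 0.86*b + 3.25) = -0.2691*b^5 - 12.1841*b^4 - 0.3644*b^3 - 1.9255*b^2 + 3.173*b + 5.85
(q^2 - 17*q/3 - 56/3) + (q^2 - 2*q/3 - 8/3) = 2*q^2 - 19*q/3 - 64/3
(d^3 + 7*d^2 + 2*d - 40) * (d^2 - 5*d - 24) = d^5 + 2*d^4 - 57*d^3 - 218*d^2 + 152*d + 960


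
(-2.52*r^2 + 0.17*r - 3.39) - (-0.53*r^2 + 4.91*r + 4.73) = -1.99*r^2 - 4.74*r - 8.12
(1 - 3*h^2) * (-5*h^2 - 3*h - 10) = 15*h^4 + 9*h^3 + 25*h^2 - 3*h - 10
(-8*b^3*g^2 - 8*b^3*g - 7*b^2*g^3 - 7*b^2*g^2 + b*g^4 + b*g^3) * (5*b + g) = -40*b^4*g^2 - 40*b^4*g - 43*b^3*g^3 - 43*b^3*g^2 - 2*b^2*g^4 - 2*b^2*g^3 + b*g^5 + b*g^4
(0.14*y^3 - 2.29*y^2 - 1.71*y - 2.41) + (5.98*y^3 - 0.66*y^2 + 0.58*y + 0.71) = 6.12*y^3 - 2.95*y^2 - 1.13*y - 1.7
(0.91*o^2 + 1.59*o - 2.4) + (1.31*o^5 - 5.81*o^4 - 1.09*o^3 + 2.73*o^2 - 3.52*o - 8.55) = 1.31*o^5 - 5.81*o^4 - 1.09*o^3 + 3.64*o^2 - 1.93*o - 10.95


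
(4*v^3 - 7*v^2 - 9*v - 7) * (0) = 0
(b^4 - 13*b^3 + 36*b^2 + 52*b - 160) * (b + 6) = b^5 - 7*b^4 - 42*b^3 + 268*b^2 + 152*b - 960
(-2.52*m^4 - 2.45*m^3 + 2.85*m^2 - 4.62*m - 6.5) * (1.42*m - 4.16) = -3.5784*m^5 + 7.0042*m^4 + 14.239*m^3 - 18.4164*m^2 + 9.9892*m + 27.04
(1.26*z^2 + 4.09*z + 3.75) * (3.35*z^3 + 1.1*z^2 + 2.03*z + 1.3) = 4.221*z^5 + 15.0875*z^4 + 19.6193*z^3 + 14.0657*z^2 + 12.9295*z + 4.875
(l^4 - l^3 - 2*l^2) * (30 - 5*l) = -5*l^5 + 35*l^4 - 20*l^3 - 60*l^2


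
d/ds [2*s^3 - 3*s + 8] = 6*s^2 - 3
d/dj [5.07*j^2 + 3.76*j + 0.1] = 10.14*j + 3.76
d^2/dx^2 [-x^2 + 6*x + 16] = -2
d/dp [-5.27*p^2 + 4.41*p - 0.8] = 4.41 - 10.54*p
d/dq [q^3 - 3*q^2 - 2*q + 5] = 3*q^2 - 6*q - 2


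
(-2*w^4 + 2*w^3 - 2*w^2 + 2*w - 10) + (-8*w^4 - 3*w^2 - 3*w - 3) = -10*w^4 + 2*w^3 - 5*w^2 - w - 13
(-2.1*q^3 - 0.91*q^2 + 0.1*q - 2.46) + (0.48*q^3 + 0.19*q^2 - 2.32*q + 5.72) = -1.62*q^3 - 0.72*q^2 - 2.22*q + 3.26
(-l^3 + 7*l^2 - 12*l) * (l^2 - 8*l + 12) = -l^5 + 15*l^4 - 80*l^3 + 180*l^2 - 144*l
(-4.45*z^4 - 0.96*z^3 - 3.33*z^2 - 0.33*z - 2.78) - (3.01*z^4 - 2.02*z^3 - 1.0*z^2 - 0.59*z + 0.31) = -7.46*z^4 + 1.06*z^3 - 2.33*z^2 + 0.26*z - 3.09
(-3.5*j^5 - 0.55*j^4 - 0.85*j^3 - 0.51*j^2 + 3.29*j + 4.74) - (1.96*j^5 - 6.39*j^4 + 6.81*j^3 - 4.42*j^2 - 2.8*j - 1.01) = -5.46*j^5 + 5.84*j^4 - 7.66*j^3 + 3.91*j^2 + 6.09*j + 5.75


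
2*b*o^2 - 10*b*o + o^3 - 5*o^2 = o*(2*b + o)*(o - 5)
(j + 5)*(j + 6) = j^2 + 11*j + 30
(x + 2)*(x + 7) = x^2 + 9*x + 14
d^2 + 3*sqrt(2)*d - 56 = (d - 4*sqrt(2))*(d + 7*sqrt(2))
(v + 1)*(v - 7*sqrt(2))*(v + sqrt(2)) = v^3 - 6*sqrt(2)*v^2 + v^2 - 14*v - 6*sqrt(2)*v - 14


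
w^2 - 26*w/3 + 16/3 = (w - 8)*(w - 2/3)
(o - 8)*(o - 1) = o^2 - 9*o + 8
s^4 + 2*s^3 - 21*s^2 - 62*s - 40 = (s - 5)*(s + 1)*(s + 2)*(s + 4)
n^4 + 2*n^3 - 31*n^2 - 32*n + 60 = (n - 5)*(n - 1)*(n + 2)*(n + 6)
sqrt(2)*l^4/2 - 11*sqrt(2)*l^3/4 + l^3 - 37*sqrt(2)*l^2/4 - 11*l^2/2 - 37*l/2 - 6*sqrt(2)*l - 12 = (l - 8)*(l + 3/2)*(l + sqrt(2))*(sqrt(2)*l/2 + sqrt(2)/2)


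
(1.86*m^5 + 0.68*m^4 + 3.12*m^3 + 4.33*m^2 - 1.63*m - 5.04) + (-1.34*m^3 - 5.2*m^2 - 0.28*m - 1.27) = 1.86*m^5 + 0.68*m^4 + 1.78*m^3 - 0.87*m^2 - 1.91*m - 6.31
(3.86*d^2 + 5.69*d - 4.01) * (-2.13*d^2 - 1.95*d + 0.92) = -8.2218*d^4 - 19.6467*d^3 + 0.996999999999998*d^2 + 13.0543*d - 3.6892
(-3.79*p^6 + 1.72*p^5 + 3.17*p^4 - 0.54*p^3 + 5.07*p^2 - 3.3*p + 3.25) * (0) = 0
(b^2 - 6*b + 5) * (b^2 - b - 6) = b^4 - 7*b^3 + 5*b^2 + 31*b - 30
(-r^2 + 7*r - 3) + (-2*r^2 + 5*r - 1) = -3*r^2 + 12*r - 4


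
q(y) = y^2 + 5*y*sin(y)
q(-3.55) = 5.55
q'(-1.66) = -7.56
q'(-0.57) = -6.24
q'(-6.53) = -45.94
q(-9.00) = 99.55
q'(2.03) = 4.04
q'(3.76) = -10.70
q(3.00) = 11.12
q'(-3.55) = 11.18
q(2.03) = 13.22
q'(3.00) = -8.14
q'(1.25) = 9.22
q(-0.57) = 1.86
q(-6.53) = 50.62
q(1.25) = 7.49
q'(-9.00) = 20.94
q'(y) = 5*y*cos(y) + 2*y + 5*sin(y)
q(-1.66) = 11.02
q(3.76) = 3.24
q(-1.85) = 12.31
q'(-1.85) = -5.96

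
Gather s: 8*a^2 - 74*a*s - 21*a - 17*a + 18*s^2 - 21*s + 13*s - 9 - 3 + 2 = 8*a^2 - 38*a + 18*s^2 + s*(-74*a - 8) - 10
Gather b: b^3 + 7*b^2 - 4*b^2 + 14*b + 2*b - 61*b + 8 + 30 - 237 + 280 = b^3 + 3*b^2 - 45*b + 81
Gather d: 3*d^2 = 3*d^2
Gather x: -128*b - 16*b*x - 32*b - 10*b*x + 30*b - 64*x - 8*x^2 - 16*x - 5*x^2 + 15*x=-130*b - 13*x^2 + x*(-26*b - 65)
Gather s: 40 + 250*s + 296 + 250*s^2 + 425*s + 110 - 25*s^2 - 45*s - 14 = 225*s^2 + 630*s + 432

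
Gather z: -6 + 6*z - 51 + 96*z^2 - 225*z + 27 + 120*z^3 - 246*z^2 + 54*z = 120*z^3 - 150*z^2 - 165*z - 30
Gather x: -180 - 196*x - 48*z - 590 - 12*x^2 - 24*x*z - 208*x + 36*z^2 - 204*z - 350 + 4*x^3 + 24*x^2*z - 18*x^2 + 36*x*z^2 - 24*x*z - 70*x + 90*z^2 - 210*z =4*x^3 + x^2*(24*z - 30) + x*(36*z^2 - 48*z - 474) + 126*z^2 - 462*z - 1120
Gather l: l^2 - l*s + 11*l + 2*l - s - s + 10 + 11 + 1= l^2 + l*(13 - s) - 2*s + 22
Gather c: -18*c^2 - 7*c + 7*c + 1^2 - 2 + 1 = -18*c^2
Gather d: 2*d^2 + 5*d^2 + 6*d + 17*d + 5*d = 7*d^2 + 28*d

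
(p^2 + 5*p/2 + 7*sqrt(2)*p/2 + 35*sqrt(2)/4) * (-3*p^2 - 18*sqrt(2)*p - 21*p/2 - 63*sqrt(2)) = -3*p^4 - 57*sqrt(2)*p^3/2 - 18*p^3 - 171*sqrt(2)*p^2 - 609*p^2/4 - 756*p - 1995*sqrt(2)*p/8 - 2205/2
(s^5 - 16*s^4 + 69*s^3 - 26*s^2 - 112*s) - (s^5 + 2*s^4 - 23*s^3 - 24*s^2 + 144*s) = -18*s^4 + 92*s^3 - 2*s^2 - 256*s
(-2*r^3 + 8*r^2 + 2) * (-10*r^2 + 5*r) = 20*r^5 - 90*r^4 + 40*r^3 - 20*r^2 + 10*r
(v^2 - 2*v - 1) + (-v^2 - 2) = -2*v - 3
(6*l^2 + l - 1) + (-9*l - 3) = 6*l^2 - 8*l - 4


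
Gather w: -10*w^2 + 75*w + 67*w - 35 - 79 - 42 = -10*w^2 + 142*w - 156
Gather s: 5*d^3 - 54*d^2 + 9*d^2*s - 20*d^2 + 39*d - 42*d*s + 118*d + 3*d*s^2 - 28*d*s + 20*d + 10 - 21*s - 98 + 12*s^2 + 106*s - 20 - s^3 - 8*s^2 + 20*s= 5*d^3 - 74*d^2 + 177*d - s^3 + s^2*(3*d + 4) + s*(9*d^2 - 70*d + 105) - 108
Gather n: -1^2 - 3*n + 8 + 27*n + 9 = 24*n + 16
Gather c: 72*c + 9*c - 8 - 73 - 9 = 81*c - 90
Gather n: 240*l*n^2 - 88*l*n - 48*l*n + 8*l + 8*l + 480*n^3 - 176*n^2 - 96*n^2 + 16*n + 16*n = 16*l + 480*n^3 + n^2*(240*l - 272) + n*(32 - 136*l)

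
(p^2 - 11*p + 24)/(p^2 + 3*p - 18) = (p - 8)/(p + 6)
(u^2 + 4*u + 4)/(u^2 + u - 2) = (u + 2)/(u - 1)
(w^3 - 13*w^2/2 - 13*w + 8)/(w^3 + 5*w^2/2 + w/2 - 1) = (w - 8)/(w + 1)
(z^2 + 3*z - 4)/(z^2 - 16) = (z - 1)/(z - 4)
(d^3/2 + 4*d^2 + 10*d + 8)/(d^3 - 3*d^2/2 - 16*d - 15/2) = (d^3 + 8*d^2 + 20*d + 16)/(2*d^3 - 3*d^2 - 32*d - 15)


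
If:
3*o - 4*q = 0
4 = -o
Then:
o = -4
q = -3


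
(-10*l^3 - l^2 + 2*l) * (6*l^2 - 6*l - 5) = -60*l^5 + 54*l^4 + 68*l^3 - 7*l^2 - 10*l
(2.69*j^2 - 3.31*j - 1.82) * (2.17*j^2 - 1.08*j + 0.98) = 5.8373*j^4 - 10.0879*j^3 + 2.2616*j^2 - 1.2782*j - 1.7836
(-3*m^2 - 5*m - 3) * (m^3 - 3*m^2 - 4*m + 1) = -3*m^5 + 4*m^4 + 24*m^3 + 26*m^2 + 7*m - 3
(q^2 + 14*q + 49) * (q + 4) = q^3 + 18*q^2 + 105*q + 196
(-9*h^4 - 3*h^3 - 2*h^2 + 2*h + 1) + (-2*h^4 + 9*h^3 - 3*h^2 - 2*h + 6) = -11*h^4 + 6*h^3 - 5*h^2 + 7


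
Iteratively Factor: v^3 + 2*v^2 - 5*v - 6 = (v - 2)*(v^2 + 4*v + 3) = (v - 2)*(v + 1)*(v + 3)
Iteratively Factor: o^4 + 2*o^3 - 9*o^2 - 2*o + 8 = (o - 1)*(o^3 + 3*o^2 - 6*o - 8) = (o - 2)*(o - 1)*(o^2 + 5*o + 4) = (o - 2)*(o - 1)*(o + 1)*(o + 4)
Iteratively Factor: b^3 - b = (b)*(b^2 - 1) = b*(b + 1)*(b - 1)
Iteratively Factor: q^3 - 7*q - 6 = (q - 3)*(q^2 + 3*q + 2) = (q - 3)*(q + 1)*(q + 2)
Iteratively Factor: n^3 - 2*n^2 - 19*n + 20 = (n - 5)*(n^2 + 3*n - 4) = (n - 5)*(n + 4)*(n - 1)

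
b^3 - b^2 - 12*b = b*(b - 4)*(b + 3)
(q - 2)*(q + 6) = q^2 + 4*q - 12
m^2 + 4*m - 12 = (m - 2)*(m + 6)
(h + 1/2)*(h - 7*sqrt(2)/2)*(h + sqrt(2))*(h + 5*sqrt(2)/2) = h^4 + h^3/2 - 39*h^2/2 - 35*sqrt(2)*h/2 - 39*h/4 - 35*sqrt(2)/4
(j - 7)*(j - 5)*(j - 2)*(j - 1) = j^4 - 15*j^3 + 73*j^2 - 129*j + 70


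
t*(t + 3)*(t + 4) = t^3 + 7*t^2 + 12*t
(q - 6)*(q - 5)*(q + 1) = q^3 - 10*q^2 + 19*q + 30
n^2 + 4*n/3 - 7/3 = (n - 1)*(n + 7/3)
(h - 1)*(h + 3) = h^2 + 2*h - 3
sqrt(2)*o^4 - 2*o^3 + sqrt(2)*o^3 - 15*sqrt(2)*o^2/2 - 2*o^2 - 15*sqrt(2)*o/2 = o*(o - 5*sqrt(2)/2)*(o + 3*sqrt(2)/2)*(sqrt(2)*o + sqrt(2))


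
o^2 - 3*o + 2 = (o - 2)*(o - 1)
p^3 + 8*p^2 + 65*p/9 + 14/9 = (p + 1/3)*(p + 2/3)*(p + 7)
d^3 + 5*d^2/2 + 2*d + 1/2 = (d + 1/2)*(d + 1)^2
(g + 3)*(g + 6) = g^2 + 9*g + 18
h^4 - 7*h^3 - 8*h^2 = h^2*(h - 8)*(h + 1)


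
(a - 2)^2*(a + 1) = a^3 - 3*a^2 + 4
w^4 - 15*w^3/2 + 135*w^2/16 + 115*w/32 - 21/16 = (w - 6)*(w - 7/4)*(w - 1/4)*(w + 1/2)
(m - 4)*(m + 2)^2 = m^3 - 12*m - 16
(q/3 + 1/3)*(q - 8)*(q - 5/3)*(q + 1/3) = q^4/3 - 25*q^3/9 + 7*q^2/27 + 131*q/27 + 40/27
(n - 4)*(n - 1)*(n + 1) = n^3 - 4*n^2 - n + 4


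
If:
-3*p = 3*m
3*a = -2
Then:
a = -2/3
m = -p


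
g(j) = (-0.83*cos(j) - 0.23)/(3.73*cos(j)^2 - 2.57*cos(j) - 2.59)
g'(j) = (7.46*sin(j)*cos(j) - 2.57*sin(j))*(-0.83*cos(j) - 0.23)/(3.73*cos(j)^2 - 2.57*cos(j) - 2.59)^2 + 0.83*sin(j)/(3.73*cos(j)^2 - 2.57*cos(j) - 2.59) = (3.0959*sin(j)^2 - 1.7158*cos(j) - 4.6545)*sin(j)/(-3.73*cos(j)^2 + 2.57*cos(j) + 2.59)^2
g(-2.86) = 0.17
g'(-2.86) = 0.07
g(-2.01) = -0.15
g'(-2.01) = 1.86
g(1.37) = 0.13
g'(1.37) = -0.23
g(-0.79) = 0.32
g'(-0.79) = 0.47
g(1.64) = 0.07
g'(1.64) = -0.25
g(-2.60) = 0.20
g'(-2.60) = 0.22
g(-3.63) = 0.19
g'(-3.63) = -0.17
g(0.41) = 0.55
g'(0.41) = -0.70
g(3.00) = 0.16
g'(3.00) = -0.03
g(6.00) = 0.63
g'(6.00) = 0.65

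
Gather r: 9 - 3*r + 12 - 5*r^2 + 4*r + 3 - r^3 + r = -r^3 - 5*r^2 + 2*r + 24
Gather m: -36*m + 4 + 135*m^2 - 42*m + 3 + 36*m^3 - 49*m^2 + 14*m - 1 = 36*m^3 + 86*m^2 - 64*m + 6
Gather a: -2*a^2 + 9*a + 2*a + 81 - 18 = -2*a^2 + 11*a + 63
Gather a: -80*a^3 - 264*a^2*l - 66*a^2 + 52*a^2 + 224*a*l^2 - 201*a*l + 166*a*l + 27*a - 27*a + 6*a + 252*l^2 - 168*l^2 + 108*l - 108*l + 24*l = -80*a^3 + a^2*(-264*l - 14) + a*(224*l^2 - 35*l + 6) + 84*l^2 + 24*l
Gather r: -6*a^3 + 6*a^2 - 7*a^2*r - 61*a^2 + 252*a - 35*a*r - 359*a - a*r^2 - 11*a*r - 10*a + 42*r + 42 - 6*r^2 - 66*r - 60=-6*a^3 - 55*a^2 - 117*a + r^2*(-a - 6) + r*(-7*a^2 - 46*a - 24) - 18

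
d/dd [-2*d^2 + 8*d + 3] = 8 - 4*d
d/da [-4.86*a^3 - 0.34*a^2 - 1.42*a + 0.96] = -14.58*a^2 - 0.68*a - 1.42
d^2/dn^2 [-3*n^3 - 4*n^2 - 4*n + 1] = -18*n - 8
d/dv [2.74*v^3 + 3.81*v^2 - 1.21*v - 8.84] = 8.22*v^2 + 7.62*v - 1.21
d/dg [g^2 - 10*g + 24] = 2*g - 10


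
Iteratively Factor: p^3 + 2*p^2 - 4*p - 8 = (p + 2)*(p^2 - 4) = (p + 2)^2*(p - 2)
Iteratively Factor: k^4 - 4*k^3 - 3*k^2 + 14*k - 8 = (k - 4)*(k^3 - 3*k + 2) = (k - 4)*(k - 1)*(k^2 + k - 2) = (k - 4)*(k - 1)*(k + 2)*(k - 1)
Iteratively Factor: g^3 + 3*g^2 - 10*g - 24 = (g + 2)*(g^2 + g - 12) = (g + 2)*(g + 4)*(g - 3)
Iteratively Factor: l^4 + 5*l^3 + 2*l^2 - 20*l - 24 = (l - 2)*(l^3 + 7*l^2 + 16*l + 12) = (l - 2)*(l + 2)*(l^2 + 5*l + 6) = (l - 2)*(l + 2)^2*(l + 3)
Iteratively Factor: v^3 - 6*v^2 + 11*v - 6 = (v - 2)*(v^2 - 4*v + 3) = (v - 2)*(v - 1)*(v - 3)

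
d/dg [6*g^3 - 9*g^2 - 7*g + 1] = 18*g^2 - 18*g - 7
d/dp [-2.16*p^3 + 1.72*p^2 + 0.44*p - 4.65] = -6.48*p^2 + 3.44*p + 0.44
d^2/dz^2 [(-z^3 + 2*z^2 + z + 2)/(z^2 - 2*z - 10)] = 2*(-9*z^3 + 6*z^2 - 282*z + 208)/(z^6 - 6*z^5 - 18*z^4 + 112*z^3 + 180*z^2 - 600*z - 1000)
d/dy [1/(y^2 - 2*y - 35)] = 2*(1 - y)/(-y^2 + 2*y + 35)^2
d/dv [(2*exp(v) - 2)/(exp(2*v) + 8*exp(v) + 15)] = 2*(2*(1 - exp(v))*(exp(v) + 4) + exp(2*v) + 8*exp(v) + 15)*exp(v)/(exp(2*v) + 8*exp(v) + 15)^2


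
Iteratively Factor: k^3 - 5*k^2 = (k)*(k^2 - 5*k) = k*(k - 5)*(k)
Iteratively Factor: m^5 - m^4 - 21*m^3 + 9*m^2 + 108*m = (m - 4)*(m^4 + 3*m^3 - 9*m^2 - 27*m) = (m - 4)*(m + 3)*(m^3 - 9*m) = (m - 4)*(m + 3)^2*(m^2 - 3*m) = (m - 4)*(m - 3)*(m + 3)^2*(m)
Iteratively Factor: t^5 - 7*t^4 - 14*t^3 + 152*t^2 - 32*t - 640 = (t + 4)*(t^4 - 11*t^3 + 30*t^2 + 32*t - 160) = (t - 5)*(t + 4)*(t^3 - 6*t^2 + 32) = (t - 5)*(t + 2)*(t + 4)*(t^2 - 8*t + 16) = (t - 5)*(t - 4)*(t + 2)*(t + 4)*(t - 4)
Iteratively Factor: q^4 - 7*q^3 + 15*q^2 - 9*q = (q - 3)*(q^3 - 4*q^2 + 3*q) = (q - 3)^2*(q^2 - q) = (q - 3)^2*(q - 1)*(q)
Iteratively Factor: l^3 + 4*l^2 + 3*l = (l)*(l^2 + 4*l + 3) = l*(l + 1)*(l + 3)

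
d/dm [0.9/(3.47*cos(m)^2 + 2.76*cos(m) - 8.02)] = (6.246*cos(m) + 2.484)*sin(m)/(3.47*cos(m)^2 + 2.76*cos(m) - 8.02)^2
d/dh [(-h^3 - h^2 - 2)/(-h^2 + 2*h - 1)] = (h^3 - 3*h^2 - 2*h - 4)/(h^3 - 3*h^2 + 3*h - 1)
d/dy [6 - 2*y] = -2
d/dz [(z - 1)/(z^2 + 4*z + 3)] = (z^2 + 4*z - 2*(z - 1)*(z + 2) + 3)/(z^2 + 4*z + 3)^2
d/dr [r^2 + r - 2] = 2*r + 1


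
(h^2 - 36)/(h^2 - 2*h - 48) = (h - 6)/(h - 8)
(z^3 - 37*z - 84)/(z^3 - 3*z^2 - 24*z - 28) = (z^2 + 7*z + 12)/(z^2 + 4*z + 4)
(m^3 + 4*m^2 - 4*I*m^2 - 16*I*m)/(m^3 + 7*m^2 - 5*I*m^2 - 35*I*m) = (m^2 + 4*m*(1 - I) - 16*I)/(m^2 + m*(7 - 5*I) - 35*I)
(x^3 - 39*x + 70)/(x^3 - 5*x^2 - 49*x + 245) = (x - 2)/(x - 7)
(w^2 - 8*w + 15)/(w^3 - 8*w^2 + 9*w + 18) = (w - 5)/(w^2 - 5*w - 6)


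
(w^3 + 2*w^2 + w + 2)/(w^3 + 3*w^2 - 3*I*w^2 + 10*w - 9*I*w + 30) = (w^3 + 2*w^2 + w + 2)/(w^3 + 3*w^2*(1 - I) + w*(10 - 9*I) + 30)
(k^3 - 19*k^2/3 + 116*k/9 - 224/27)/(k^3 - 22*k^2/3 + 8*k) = (k^2 - 5*k + 56/9)/(k*(k - 6))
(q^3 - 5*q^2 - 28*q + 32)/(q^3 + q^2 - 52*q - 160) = (q - 1)/(q + 5)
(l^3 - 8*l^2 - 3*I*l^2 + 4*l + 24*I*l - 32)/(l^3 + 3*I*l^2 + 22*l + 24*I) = (l - 8)/(l + 6*I)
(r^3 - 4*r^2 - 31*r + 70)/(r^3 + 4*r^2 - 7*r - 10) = (r - 7)/(r + 1)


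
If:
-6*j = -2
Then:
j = 1/3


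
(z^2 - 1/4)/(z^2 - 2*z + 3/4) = (2*z + 1)/(2*z - 3)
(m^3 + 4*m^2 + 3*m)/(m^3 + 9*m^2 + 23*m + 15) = m/(m + 5)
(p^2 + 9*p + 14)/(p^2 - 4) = (p + 7)/(p - 2)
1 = 1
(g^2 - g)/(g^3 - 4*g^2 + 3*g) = 1/(g - 3)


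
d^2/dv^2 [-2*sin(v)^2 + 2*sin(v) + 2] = -2*sin(v) - 4*cos(2*v)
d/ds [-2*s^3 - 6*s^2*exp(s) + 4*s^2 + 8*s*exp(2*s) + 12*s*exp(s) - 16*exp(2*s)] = -6*s^2*exp(s) - 6*s^2 + 16*s*exp(2*s) + 8*s - 24*exp(2*s) + 12*exp(s)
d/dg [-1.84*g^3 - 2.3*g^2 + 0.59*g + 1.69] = -5.52*g^2 - 4.6*g + 0.59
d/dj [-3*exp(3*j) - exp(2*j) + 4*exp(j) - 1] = (-9*exp(2*j) - 2*exp(j) + 4)*exp(j)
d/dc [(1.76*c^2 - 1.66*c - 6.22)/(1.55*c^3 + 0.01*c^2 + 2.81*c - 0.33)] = (-2.728*c^4 + 5.146*c^3 + 33.8852*c^2 - 1.0372*c + 18.026)/(2.4025*c^6 + 0.031*c^5 + 8.7111*c^4 - 0.9668*c^3 + 7.8895*c^2 - 1.8546*c + 0.1089)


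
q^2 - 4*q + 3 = (q - 3)*(q - 1)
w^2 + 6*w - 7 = (w - 1)*(w + 7)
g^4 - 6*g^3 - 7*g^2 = g^2*(g - 7)*(g + 1)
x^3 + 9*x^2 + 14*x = x*(x + 2)*(x + 7)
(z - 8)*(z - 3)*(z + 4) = z^3 - 7*z^2 - 20*z + 96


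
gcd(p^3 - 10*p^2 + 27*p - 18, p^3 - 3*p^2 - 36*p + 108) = p^2 - 9*p + 18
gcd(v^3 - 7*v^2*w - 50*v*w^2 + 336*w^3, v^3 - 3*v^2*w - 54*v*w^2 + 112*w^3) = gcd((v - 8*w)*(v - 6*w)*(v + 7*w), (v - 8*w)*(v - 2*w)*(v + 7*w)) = v^2 - v*w - 56*w^2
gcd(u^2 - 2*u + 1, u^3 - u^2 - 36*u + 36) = u - 1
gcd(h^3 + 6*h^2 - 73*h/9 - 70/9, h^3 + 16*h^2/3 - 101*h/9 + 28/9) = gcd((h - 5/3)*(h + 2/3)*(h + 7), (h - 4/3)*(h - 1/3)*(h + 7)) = h + 7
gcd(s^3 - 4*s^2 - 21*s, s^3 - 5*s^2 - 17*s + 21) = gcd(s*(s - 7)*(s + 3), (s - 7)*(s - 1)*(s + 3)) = s^2 - 4*s - 21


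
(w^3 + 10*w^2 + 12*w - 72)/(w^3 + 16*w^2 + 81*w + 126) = (w^2 + 4*w - 12)/(w^2 + 10*w + 21)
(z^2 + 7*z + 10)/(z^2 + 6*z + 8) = (z + 5)/(z + 4)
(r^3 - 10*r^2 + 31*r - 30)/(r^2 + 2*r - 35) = (r^2 - 5*r + 6)/(r + 7)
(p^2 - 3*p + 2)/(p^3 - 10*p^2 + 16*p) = (p - 1)/(p*(p - 8))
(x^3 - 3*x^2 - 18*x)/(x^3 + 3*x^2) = (x - 6)/x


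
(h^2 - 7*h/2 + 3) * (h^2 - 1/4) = h^4 - 7*h^3/2 + 11*h^2/4 + 7*h/8 - 3/4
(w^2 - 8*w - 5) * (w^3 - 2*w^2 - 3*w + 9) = w^5 - 10*w^4 + 8*w^3 + 43*w^2 - 57*w - 45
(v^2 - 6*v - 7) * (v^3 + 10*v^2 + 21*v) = v^5 + 4*v^4 - 46*v^3 - 196*v^2 - 147*v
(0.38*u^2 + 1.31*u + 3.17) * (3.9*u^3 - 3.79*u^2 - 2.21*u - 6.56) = 1.482*u^5 + 3.6688*u^4 + 6.5583*u^3 - 17.4022*u^2 - 15.5993*u - 20.7952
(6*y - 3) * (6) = 36*y - 18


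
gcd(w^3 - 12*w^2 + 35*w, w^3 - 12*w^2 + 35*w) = w^3 - 12*w^2 + 35*w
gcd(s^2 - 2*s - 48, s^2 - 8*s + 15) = 1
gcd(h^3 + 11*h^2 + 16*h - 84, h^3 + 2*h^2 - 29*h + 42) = h^2 + 5*h - 14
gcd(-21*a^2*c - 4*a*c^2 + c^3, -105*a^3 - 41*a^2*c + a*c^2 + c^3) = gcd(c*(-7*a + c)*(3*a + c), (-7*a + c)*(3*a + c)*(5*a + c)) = 21*a^2 + 4*a*c - c^2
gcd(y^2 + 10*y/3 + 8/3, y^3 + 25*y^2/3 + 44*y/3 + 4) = y + 2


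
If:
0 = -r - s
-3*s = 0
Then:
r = 0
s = 0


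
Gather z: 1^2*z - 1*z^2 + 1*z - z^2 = -2*z^2 + 2*z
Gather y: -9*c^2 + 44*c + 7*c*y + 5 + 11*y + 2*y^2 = -9*c^2 + 44*c + 2*y^2 + y*(7*c + 11) + 5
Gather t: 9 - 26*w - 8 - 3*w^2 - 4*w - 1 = -3*w^2 - 30*w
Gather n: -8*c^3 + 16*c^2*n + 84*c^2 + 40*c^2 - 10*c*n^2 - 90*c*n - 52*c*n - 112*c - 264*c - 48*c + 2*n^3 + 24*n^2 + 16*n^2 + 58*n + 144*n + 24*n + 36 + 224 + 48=-8*c^3 + 124*c^2 - 424*c + 2*n^3 + n^2*(40 - 10*c) + n*(16*c^2 - 142*c + 226) + 308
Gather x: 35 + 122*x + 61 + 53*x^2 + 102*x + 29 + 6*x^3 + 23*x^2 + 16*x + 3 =6*x^3 + 76*x^2 + 240*x + 128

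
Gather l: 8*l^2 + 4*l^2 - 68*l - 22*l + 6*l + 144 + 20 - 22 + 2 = 12*l^2 - 84*l + 144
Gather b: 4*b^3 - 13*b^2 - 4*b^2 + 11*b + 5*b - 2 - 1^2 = 4*b^3 - 17*b^2 + 16*b - 3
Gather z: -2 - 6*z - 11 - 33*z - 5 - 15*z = -54*z - 18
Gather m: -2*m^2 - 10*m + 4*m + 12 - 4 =-2*m^2 - 6*m + 8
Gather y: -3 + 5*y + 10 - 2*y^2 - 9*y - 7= -2*y^2 - 4*y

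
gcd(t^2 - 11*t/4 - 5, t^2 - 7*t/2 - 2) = t - 4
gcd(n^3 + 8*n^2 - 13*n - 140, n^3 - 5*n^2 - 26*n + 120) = n^2 + n - 20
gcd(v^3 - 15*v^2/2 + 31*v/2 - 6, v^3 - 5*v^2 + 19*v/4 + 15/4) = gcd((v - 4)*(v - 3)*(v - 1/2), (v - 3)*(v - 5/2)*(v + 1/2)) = v - 3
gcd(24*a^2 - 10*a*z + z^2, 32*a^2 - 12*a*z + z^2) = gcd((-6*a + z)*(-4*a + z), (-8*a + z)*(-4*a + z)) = -4*a + z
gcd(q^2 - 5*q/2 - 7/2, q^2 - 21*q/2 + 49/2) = q - 7/2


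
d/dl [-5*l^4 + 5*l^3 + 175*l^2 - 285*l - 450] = -20*l^3 + 15*l^2 + 350*l - 285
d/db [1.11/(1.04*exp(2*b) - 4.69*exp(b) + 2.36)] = (5.2059 - 2.3088*exp(b))*exp(b)/(1.04*exp(2*b) - 4.69*exp(b) + 2.36)^2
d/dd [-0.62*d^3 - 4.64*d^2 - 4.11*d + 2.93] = -1.86*d^2 - 9.28*d - 4.11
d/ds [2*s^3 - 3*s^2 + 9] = 6*s*(s - 1)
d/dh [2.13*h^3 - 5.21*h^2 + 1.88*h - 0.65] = 6.39*h^2 - 10.42*h + 1.88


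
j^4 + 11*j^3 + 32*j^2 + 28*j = j*(j + 2)^2*(j + 7)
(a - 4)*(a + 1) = a^2 - 3*a - 4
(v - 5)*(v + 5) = v^2 - 25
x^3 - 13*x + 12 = (x - 3)*(x - 1)*(x + 4)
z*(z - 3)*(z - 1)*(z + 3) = z^4 - z^3 - 9*z^2 + 9*z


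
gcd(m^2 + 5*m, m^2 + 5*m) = m^2 + 5*m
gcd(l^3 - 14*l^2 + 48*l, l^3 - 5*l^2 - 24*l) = l^2 - 8*l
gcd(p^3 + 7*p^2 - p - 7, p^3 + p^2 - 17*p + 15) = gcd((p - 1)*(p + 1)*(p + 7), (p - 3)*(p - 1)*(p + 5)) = p - 1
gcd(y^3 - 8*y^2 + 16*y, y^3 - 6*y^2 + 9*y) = y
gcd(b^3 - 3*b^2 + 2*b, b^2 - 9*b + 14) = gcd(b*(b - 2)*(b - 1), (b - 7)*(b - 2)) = b - 2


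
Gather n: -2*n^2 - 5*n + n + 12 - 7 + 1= -2*n^2 - 4*n + 6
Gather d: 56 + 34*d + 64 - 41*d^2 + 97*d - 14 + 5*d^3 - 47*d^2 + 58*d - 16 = 5*d^3 - 88*d^2 + 189*d + 90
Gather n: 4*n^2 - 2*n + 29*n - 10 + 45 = 4*n^2 + 27*n + 35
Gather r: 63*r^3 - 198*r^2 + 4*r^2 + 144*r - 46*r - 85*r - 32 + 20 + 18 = 63*r^3 - 194*r^2 + 13*r + 6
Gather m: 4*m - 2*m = 2*m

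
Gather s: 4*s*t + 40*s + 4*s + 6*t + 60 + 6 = s*(4*t + 44) + 6*t + 66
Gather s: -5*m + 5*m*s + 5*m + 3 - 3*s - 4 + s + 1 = s*(5*m - 2)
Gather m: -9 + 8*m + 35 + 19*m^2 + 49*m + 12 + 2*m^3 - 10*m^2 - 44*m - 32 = 2*m^3 + 9*m^2 + 13*m + 6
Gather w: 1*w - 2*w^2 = -2*w^2 + w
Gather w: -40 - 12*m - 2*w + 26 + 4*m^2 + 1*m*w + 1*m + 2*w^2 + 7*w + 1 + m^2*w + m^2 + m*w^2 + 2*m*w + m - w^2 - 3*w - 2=5*m^2 - 10*m + w^2*(m + 1) + w*(m^2 + 3*m + 2) - 15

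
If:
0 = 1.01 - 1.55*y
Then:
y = 0.65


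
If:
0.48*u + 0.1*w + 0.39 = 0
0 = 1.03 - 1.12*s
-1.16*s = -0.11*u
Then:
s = 0.92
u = 9.70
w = -50.45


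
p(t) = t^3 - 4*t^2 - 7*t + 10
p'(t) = 3*t^2 - 8*t - 7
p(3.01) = -20.04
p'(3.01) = -3.90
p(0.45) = 6.13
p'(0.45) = -9.99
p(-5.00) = -180.00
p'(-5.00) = 108.00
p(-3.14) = -38.42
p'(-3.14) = 47.70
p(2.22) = -14.31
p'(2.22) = -9.97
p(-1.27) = 10.39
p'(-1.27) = 8.00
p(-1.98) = 0.42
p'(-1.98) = 20.60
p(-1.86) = 2.75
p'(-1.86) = 18.26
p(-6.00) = -308.00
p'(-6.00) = 149.00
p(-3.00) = -32.00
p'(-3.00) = 44.00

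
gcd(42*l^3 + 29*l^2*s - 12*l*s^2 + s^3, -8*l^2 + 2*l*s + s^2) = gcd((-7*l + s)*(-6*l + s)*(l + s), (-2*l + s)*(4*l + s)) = 1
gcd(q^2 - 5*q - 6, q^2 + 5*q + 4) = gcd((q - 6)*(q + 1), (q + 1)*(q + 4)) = q + 1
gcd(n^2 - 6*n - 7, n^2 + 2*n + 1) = n + 1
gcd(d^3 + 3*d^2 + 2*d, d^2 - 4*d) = d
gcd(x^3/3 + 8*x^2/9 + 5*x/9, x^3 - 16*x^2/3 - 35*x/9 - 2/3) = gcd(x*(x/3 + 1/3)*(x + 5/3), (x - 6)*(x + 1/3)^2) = 1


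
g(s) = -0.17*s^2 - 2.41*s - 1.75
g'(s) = -0.34*s - 2.41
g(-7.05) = 6.79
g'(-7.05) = -0.01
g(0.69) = -3.49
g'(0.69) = -2.64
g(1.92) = -7.00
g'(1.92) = -3.06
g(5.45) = -19.93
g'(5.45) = -4.26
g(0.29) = -2.46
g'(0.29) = -2.51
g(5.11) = -18.50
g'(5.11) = -4.15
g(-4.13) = 5.30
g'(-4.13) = -1.01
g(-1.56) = 1.60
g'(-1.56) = -1.88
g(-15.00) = -3.85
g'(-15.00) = 2.69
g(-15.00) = -3.85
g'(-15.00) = 2.69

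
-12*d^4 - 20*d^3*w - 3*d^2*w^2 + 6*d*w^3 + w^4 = (-2*d + w)*(d + w)^2*(6*d + w)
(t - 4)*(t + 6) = t^2 + 2*t - 24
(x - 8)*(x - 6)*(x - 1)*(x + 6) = x^4 - 9*x^3 - 28*x^2 + 324*x - 288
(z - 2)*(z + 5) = z^2 + 3*z - 10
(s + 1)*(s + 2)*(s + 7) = s^3 + 10*s^2 + 23*s + 14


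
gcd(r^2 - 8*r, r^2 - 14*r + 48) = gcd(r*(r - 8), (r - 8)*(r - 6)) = r - 8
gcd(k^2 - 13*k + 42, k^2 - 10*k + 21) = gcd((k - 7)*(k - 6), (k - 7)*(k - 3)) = k - 7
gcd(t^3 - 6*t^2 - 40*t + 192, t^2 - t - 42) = t + 6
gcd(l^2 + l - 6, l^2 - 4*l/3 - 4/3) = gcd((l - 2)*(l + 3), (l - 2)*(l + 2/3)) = l - 2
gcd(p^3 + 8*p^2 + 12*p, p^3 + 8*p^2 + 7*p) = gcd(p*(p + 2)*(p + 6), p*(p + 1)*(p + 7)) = p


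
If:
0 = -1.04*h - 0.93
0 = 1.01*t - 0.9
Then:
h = -0.89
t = 0.89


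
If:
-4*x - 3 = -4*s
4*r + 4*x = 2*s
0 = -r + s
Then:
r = 1/2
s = 1/2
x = -1/4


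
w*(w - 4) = w^2 - 4*w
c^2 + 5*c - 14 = (c - 2)*(c + 7)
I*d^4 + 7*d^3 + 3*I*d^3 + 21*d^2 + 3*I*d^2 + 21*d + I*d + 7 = (d + 1)^2*(d - 7*I)*(I*d + I)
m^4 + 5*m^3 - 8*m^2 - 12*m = m*(m - 2)*(m + 1)*(m + 6)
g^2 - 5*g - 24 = (g - 8)*(g + 3)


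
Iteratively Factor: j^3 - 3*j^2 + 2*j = (j)*(j^2 - 3*j + 2) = j*(j - 2)*(j - 1)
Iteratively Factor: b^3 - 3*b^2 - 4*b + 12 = (b + 2)*(b^2 - 5*b + 6) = (b - 2)*(b + 2)*(b - 3)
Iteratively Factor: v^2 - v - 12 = (v - 4)*(v + 3)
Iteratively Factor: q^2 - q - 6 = (q - 3)*(q + 2)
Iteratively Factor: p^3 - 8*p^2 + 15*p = (p - 3)*(p^2 - 5*p) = (p - 5)*(p - 3)*(p)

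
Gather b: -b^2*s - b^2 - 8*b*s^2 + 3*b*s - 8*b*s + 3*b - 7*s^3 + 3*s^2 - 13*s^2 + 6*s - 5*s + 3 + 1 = b^2*(-s - 1) + b*(-8*s^2 - 5*s + 3) - 7*s^3 - 10*s^2 + s + 4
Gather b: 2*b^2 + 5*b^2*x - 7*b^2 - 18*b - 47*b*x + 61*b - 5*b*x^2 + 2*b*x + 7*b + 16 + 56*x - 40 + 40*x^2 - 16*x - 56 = b^2*(5*x - 5) + b*(-5*x^2 - 45*x + 50) + 40*x^2 + 40*x - 80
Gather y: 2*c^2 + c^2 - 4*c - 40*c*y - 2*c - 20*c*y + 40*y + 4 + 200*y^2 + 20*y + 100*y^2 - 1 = 3*c^2 - 6*c + 300*y^2 + y*(60 - 60*c) + 3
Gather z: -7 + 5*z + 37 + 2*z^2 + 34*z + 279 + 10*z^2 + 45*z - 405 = 12*z^2 + 84*z - 96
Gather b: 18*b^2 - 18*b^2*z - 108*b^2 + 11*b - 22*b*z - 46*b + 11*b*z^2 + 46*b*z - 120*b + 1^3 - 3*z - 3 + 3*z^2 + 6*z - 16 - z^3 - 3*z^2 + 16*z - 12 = b^2*(-18*z - 90) + b*(11*z^2 + 24*z - 155) - z^3 + 19*z - 30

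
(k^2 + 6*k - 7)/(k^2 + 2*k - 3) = (k + 7)/(k + 3)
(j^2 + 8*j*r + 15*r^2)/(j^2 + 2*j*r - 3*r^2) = (-j - 5*r)/(-j + r)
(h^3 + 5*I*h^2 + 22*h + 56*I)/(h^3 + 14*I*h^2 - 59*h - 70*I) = (h - 4*I)/(h + 5*I)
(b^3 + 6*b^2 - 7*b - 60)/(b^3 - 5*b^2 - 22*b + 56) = (b^2 + 2*b - 15)/(b^2 - 9*b + 14)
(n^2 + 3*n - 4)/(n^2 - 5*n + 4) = (n + 4)/(n - 4)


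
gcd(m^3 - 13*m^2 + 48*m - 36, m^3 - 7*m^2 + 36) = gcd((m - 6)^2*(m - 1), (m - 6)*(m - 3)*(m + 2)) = m - 6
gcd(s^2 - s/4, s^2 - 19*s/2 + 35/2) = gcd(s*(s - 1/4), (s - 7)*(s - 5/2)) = 1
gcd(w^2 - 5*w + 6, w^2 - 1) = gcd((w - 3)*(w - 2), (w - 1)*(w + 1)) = 1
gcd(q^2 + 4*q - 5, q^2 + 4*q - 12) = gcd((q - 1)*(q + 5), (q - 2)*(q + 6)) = 1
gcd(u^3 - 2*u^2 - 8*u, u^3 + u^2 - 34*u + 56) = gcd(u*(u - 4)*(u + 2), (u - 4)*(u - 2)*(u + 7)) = u - 4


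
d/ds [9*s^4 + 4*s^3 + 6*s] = 36*s^3 + 12*s^2 + 6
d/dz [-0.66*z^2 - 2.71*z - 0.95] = -1.32*z - 2.71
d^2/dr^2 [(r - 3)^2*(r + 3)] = 6*r - 6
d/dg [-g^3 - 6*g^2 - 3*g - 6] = -3*g^2 - 12*g - 3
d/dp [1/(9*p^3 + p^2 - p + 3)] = (-27*p^2 - 2*p + 1)/(9*p^3 + p^2 - p + 3)^2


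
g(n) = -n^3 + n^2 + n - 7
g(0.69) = -6.16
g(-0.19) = -7.15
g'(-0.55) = -1.01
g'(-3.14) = -34.86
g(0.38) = -6.53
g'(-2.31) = -19.63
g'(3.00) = -20.00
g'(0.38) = 1.33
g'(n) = -3*n^2 + 2*n + 1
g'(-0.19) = 0.51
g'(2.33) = -10.63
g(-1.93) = 1.98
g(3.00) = -22.00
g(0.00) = -7.00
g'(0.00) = 1.00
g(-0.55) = -7.08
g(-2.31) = 8.35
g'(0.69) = 0.95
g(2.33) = -11.89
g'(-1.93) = -14.03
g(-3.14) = 30.68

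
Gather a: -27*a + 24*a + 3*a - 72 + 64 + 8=0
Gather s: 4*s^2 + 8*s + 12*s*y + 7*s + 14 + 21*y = 4*s^2 + s*(12*y + 15) + 21*y + 14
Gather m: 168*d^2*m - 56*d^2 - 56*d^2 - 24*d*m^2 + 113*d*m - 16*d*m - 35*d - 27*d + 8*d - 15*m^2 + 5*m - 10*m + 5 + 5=-112*d^2 - 54*d + m^2*(-24*d - 15) + m*(168*d^2 + 97*d - 5) + 10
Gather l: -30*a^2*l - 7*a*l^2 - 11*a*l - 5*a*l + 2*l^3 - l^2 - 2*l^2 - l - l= 2*l^3 + l^2*(-7*a - 3) + l*(-30*a^2 - 16*a - 2)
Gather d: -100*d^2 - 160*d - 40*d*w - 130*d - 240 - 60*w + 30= -100*d^2 + d*(-40*w - 290) - 60*w - 210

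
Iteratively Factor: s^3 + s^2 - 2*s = (s)*(s^2 + s - 2) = s*(s + 2)*(s - 1)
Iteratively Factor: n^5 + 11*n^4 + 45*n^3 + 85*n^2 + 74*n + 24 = (n + 4)*(n^4 + 7*n^3 + 17*n^2 + 17*n + 6) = (n + 1)*(n + 4)*(n^3 + 6*n^2 + 11*n + 6) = (n + 1)^2*(n + 4)*(n^2 + 5*n + 6) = (n + 1)^2*(n + 3)*(n + 4)*(n + 2)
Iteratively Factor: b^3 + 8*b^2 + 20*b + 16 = (b + 4)*(b^2 + 4*b + 4) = (b + 2)*(b + 4)*(b + 2)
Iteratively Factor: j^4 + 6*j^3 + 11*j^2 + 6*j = (j + 2)*(j^3 + 4*j^2 + 3*j) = j*(j + 2)*(j^2 + 4*j + 3) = j*(j + 1)*(j + 2)*(j + 3)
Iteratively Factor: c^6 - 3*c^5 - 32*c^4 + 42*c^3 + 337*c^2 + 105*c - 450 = (c - 5)*(c^5 + 2*c^4 - 22*c^3 - 68*c^2 - 3*c + 90) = (c - 5)^2*(c^4 + 7*c^3 + 13*c^2 - 3*c - 18) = (c - 5)^2*(c - 1)*(c^3 + 8*c^2 + 21*c + 18) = (c - 5)^2*(c - 1)*(c + 3)*(c^2 + 5*c + 6) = (c - 5)^2*(c - 1)*(c + 2)*(c + 3)*(c + 3)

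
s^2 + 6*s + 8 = (s + 2)*(s + 4)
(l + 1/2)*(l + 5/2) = l^2 + 3*l + 5/4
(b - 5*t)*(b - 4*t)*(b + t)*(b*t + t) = b^4*t - 8*b^3*t^2 + b^3*t + 11*b^2*t^3 - 8*b^2*t^2 + 20*b*t^4 + 11*b*t^3 + 20*t^4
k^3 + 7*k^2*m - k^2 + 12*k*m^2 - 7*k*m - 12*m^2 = (k - 1)*(k + 3*m)*(k + 4*m)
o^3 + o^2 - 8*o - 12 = (o - 3)*(o + 2)^2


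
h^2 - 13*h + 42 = (h - 7)*(h - 6)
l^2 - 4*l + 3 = (l - 3)*(l - 1)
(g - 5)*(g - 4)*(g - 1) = g^3 - 10*g^2 + 29*g - 20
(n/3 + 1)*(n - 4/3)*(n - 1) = n^3/3 + 2*n^2/9 - 17*n/9 + 4/3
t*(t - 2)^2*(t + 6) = t^4 + 2*t^3 - 20*t^2 + 24*t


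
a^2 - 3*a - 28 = (a - 7)*(a + 4)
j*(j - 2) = j^2 - 2*j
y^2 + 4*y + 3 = (y + 1)*(y + 3)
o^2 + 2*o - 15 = (o - 3)*(o + 5)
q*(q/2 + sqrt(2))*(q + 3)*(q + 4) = q^4/2 + sqrt(2)*q^3 + 7*q^3/2 + 6*q^2 + 7*sqrt(2)*q^2 + 12*sqrt(2)*q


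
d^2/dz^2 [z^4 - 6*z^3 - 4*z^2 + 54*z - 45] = 12*z^2 - 36*z - 8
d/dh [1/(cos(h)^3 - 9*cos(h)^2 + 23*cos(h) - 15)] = (3*cos(h)^2 - 18*cos(h) + 23)*sin(h)/(cos(h)^3 - 9*cos(h)^2 + 23*cos(h) - 15)^2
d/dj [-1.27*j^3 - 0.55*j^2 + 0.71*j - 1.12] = -3.81*j^2 - 1.1*j + 0.71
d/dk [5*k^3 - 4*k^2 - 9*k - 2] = 15*k^2 - 8*k - 9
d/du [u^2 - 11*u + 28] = 2*u - 11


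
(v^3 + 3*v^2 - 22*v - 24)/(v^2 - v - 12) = (v^2 + 7*v + 6)/(v + 3)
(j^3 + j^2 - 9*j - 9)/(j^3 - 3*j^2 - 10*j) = (-j^3 - j^2 + 9*j + 9)/(j*(-j^2 + 3*j + 10))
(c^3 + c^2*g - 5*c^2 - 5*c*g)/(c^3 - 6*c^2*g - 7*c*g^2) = (c - 5)/(c - 7*g)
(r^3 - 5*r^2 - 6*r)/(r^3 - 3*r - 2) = r*(r - 6)/(r^2 - r - 2)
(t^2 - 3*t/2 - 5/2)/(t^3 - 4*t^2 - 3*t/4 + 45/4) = 2*(t + 1)/(2*t^2 - 3*t - 9)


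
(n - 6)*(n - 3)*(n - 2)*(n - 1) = n^4 - 12*n^3 + 47*n^2 - 72*n + 36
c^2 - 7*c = c*(c - 7)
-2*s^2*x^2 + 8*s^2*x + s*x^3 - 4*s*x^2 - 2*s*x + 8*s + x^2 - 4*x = (-2*s + x)*(x - 4)*(s*x + 1)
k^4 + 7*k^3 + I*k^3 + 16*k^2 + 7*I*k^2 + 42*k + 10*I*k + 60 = (k + 2)*(k + 5)*(k - 2*I)*(k + 3*I)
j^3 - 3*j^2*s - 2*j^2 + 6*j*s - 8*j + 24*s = (j - 4)*(j + 2)*(j - 3*s)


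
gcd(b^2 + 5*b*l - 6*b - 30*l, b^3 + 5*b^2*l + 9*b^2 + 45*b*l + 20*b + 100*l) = b + 5*l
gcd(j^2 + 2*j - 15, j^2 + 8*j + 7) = 1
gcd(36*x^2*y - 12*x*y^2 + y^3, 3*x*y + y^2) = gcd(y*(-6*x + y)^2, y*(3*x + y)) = y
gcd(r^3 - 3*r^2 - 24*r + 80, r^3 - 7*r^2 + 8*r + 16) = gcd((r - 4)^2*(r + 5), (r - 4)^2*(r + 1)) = r^2 - 8*r + 16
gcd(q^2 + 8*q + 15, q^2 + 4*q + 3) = q + 3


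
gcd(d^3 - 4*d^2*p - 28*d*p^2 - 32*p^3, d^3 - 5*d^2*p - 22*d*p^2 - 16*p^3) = -d^2 + 6*d*p + 16*p^2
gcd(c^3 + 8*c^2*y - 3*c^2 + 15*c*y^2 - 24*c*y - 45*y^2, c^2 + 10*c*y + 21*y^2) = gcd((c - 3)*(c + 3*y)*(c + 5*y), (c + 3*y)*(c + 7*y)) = c + 3*y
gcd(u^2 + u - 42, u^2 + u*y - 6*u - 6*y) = u - 6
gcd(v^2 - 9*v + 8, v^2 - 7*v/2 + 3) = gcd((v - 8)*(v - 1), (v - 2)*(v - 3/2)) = 1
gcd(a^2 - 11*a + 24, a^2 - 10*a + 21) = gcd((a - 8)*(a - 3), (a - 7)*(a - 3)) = a - 3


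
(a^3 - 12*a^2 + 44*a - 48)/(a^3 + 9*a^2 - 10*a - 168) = (a^2 - 8*a + 12)/(a^2 + 13*a + 42)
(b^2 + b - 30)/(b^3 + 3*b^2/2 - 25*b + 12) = 2*(b - 5)/(2*b^2 - 9*b + 4)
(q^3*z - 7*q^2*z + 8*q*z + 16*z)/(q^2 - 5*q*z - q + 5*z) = z*(q^3 - 7*q^2 + 8*q + 16)/(q^2 - 5*q*z - q + 5*z)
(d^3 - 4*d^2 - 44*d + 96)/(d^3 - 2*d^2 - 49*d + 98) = (d^2 - 2*d - 48)/(d^2 - 49)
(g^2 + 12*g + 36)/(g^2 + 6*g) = (g + 6)/g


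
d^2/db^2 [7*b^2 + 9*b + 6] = 14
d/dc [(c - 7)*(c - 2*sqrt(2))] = 2*c - 7 - 2*sqrt(2)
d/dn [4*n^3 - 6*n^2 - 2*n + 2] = 12*n^2 - 12*n - 2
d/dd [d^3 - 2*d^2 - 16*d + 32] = 3*d^2 - 4*d - 16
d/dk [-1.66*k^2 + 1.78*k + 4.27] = 1.78 - 3.32*k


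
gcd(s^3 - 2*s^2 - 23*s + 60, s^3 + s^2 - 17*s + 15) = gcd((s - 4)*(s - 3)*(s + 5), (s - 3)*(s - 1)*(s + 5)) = s^2 + 2*s - 15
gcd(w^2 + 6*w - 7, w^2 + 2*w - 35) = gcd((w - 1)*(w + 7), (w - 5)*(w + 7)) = w + 7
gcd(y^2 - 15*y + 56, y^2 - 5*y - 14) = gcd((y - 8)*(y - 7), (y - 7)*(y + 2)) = y - 7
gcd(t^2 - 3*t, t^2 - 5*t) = t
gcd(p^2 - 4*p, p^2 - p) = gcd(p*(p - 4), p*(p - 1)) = p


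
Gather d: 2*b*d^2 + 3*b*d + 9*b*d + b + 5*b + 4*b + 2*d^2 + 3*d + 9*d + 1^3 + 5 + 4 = 10*b + d^2*(2*b + 2) + d*(12*b + 12) + 10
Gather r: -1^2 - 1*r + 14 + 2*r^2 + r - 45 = 2*r^2 - 32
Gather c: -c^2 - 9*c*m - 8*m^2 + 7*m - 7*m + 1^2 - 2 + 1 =-c^2 - 9*c*m - 8*m^2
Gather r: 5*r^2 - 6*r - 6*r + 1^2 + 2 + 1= 5*r^2 - 12*r + 4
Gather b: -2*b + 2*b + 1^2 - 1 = 0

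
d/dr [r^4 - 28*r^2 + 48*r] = 4*r^3 - 56*r + 48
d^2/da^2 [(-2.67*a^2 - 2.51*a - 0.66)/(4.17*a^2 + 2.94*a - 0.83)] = (-5.6843418860808e-14*a^4 - 21.824946*a^3 - 124.306866*a^2 - 100.672974*a - 31.906734)/(72.511713*a^6 + 153.370098*a^5 + 64.833075*a^4 - 35.64162*a^3 - 12.904425*a^2 + 6.076098*a - 0.571787)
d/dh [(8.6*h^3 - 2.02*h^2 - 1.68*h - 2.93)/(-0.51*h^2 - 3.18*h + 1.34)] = (-4.386*h^4 - 54.696*h^3 + 40.1388*h^2 - 8.4022*h - 11.5686)/(0.2601*h^4 + 3.2436*h^3 + 8.7456*h^2 - 8.5224*h + 1.7956)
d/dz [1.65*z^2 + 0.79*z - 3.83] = 3.3*z + 0.79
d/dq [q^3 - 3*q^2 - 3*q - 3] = 3*q^2 - 6*q - 3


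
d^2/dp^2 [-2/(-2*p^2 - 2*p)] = 2*(-p*(p + 1) + (2*p + 1)^2)/(p^3*(p + 1)^3)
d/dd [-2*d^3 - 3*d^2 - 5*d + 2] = -6*d^2 - 6*d - 5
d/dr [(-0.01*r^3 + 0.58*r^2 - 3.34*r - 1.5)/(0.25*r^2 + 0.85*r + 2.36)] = (-0.0025*r^4 - 0.017*r^3 + 1.2572*r^2 + 3.4876*r - 6.6074)/(0.0625*r^4 + 0.425*r^3 + 1.9025*r^2 + 4.012*r + 5.5696)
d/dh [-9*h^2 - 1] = -18*h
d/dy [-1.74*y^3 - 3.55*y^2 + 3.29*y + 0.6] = -5.22*y^2 - 7.1*y + 3.29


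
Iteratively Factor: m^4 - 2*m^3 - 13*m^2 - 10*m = (m)*(m^3 - 2*m^2 - 13*m - 10) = m*(m - 5)*(m^2 + 3*m + 2) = m*(m - 5)*(m + 2)*(m + 1)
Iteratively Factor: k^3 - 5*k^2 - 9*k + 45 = (k - 3)*(k^2 - 2*k - 15) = (k - 3)*(k + 3)*(k - 5)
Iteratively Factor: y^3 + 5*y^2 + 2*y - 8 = (y + 2)*(y^2 + 3*y - 4) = (y + 2)*(y + 4)*(y - 1)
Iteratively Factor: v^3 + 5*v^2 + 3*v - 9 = (v + 3)*(v^2 + 2*v - 3) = (v - 1)*(v + 3)*(v + 3)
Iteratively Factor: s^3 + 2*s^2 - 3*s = (s)*(s^2 + 2*s - 3) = s*(s - 1)*(s + 3)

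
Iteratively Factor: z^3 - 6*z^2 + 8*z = (z - 4)*(z^2 - 2*z) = z*(z - 4)*(z - 2)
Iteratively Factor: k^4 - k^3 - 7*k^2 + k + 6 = (k - 3)*(k^3 + 2*k^2 - k - 2) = (k - 3)*(k + 2)*(k^2 - 1) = (k - 3)*(k - 1)*(k + 2)*(k + 1)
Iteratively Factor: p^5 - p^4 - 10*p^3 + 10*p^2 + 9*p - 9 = (p - 1)*(p^4 - 10*p^2 + 9) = (p - 1)*(p + 3)*(p^3 - 3*p^2 - p + 3) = (p - 3)*(p - 1)*(p + 3)*(p^2 - 1) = (p - 3)*(p - 1)^2*(p + 3)*(p + 1)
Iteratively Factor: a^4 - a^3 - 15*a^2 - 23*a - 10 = (a + 2)*(a^3 - 3*a^2 - 9*a - 5) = (a + 1)*(a + 2)*(a^2 - 4*a - 5) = (a - 5)*(a + 1)*(a + 2)*(a + 1)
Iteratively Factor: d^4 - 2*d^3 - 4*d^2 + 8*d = (d - 2)*(d^3 - 4*d) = (d - 2)*(d + 2)*(d^2 - 2*d) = (d - 2)^2*(d + 2)*(d)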